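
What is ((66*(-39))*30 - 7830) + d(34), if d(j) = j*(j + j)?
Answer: -82738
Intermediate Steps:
d(j) = 2*j**2 (d(j) = j*(2*j) = 2*j**2)
((66*(-39))*30 - 7830) + d(34) = ((66*(-39))*30 - 7830) + 2*34**2 = (-2574*30 - 7830) + 2*1156 = (-77220 - 7830) + 2312 = -85050 + 2312 = -82738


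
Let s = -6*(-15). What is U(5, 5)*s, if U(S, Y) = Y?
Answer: 450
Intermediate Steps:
s = 90
U(5, 5)*s = 5*90 = 450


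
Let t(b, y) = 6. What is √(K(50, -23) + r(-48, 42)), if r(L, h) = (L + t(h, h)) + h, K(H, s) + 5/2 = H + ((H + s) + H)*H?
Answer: √15590/2 ≈ 62.430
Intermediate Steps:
K(H, s) = -5/2 + H + H*(s + 2*H) (K(H, s) = -5/2 + (H + ((H + s) + H)*H) = -5/2 + (H + (s + 2*H)*H) = -5/2 + (H + H*(s + 2*H)) = -5/2 + H + H*(s + 2*H))
r(L, h) = 6 + L + h (r(L, h) = (L + 6) + h = (6 + L) + h = 6 + L + h)
√(K(50, -23) + r(-48, 42)) = √((-5/2 + 50 + 2*50² + 50*(-23)) + (6 - 48 + 42)) = √((-5/2 + 50 + 2*2500 - 1150) + 0) = √((-5/2 + 50 + 5000 - 1150) + 0) = √(7795/2 + 0) = √(7795/2) = √15590/2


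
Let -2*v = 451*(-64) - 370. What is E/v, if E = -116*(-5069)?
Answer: 588004/14617 ≈ 40.227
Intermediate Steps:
E = 588004
v = 14617 (v = -(451*(-64) - 370)/2 = -(-28864 - 370)/2 = -½*(-29234) = 14617)
E/v = 588004/14617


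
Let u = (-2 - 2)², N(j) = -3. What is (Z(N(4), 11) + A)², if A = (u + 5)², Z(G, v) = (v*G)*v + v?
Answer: 7921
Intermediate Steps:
u = 16 (u = (-4)² = 16)
Z(G, v) = v + G*v² (Z(G, v) = (G*v)*v + v = G*v² + v = v + G*v²)
A = 441 (A = (16 + 5)² = 21² = 441)
(Z(N(4), 11) + A)² = (11*(1 - 3*11) + 441)² = (11*(1 - 33) + 441)² = (11*(-32) + 441)² = (-352 + 441)² = 89² = 7921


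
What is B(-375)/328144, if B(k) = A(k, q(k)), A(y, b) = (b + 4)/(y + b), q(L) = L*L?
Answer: 140629/46022196000 ≈ 3.0557e-6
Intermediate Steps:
q(L) = L²
A(y, b) = (4 + b)/(b + y)
B(k) = (4 + k²)/(k + k²) (B(k) = (4 + k²)/(k² + k) = (4 + k²)/(k + k²))
B(-375)/328144 = ((4 + (-375)²)/((-375)*(1 - 375)))/328144 = -1/375*(4 + 140625)/(-374)*(1/328144) = -1/375*(-1/374)*140629*(1/328144) = (140629/140250)*(1/328144) = 140629/46022196000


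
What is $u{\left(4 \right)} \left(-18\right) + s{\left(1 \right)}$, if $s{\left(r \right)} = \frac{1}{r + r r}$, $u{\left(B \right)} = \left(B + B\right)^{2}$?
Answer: $- \frac{2303}{2} \approx -1151.5$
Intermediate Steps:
$u{\left(B \right)} = 4 B^{2}$ ($u{\left(B \right)} = \left(2 B\right)^{2} = 4 B^{2}$)
$s{\left(r \right)} = \frac{1}{r + r^{2}}$
$u{\left(4 \right)} \left(-18\right) + s{\left(1 \right)} = 4 \cdot 4^{2} \left(-18\right) + \frac{1}{1 \left(1 + 1\right)} = 4 \cdot 16 \left(-18\right) + 1 \cdot \frac{1}{2} = 64 \left(-18\right) + 1 \cdot \frac{1}{2} = -1152 + \frac{1}{2} = - \frac{2303}{2}$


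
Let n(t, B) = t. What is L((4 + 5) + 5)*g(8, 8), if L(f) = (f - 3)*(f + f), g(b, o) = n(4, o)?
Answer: 1232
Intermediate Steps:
g(b, o) = 4
L(f) = 2*f*(-3 + f) (L(f) = (-3 + f)*(2*f) = 2*f*(-3 + f))
L((4 + 5) + 5)*g(8, 8) = (2*((4 + 5) + 5)*(-3 + ((4 + 5) + 5)))*4 = (2*(9 + 5)*(-3 + (9 + 5)))*4 = (2*14*(-3 + 14))*4 = (2*14*11)*4 = 308*4 = 1232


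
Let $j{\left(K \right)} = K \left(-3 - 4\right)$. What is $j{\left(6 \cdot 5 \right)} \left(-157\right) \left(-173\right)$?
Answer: $-5703810$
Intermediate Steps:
$j{\left(K \right)} = - 7 K$ ($j{\left(K \right)} = K \left(-7\right) = - 7 K$)
$j{\left(6 \cdot 5 \right)} \left(-157\right) \left(-173\right) = - 7 \cdot 6 \cdot 5 \left(-157\right) \left(-173\right) = \left(-7\right) 30 \left(-157\right) \left(-173\right) = \left(-210\right) \left(-157\right) \left(-173\right) = 32970 \left(-173\right) = -5703810$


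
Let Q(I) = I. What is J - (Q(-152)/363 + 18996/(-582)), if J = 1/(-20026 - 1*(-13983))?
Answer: 7034028875/212780073 ≈ 33.058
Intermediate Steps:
J = -1/6043 (J = 1/(-20026 + 13983) = 1/(-6043) = -1/6043 ≈ -0.00016548)
J - (Q(-152)/363 + 18996/(-582)) = -1/6043 - (-152/363 + 18996/(-582)) = -1/6043 - (-152*1/363 + 18996*(-1/582)) = -1/6043 - (-152/363 - 3166/97) = -1/6043 - 1*(-1164002/35211) = -1/6043 + 1164002/35211 = 7034028875/212780073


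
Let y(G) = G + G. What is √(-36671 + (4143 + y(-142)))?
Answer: 2*I*√8203 ≈ 181.14*I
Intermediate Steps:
y(G) = 2*G
√(-36671 + (4143 + y(-142))) = √(-36671 + (4143 + 2*(-142))) = √(-36671 + (4143 - 284)) = √(-36671 + 3859) = √(-32812) = 2*I*√8203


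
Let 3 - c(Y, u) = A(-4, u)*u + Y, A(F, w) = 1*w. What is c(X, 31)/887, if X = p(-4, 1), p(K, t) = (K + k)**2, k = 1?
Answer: -967/887 ≈ -1.0902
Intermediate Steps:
p(K, t) = (1 + K)**2 (p(K, t) = (K + 1)**2 = (1 + K)**2)
X = 9 (X = (1 - 4)**2 = (-3)**2 = 9)
A(F, w) = w
c(Y, u) = 3 - Y - u**2 (c(Y, u) = 3 - (u*u + Y) = 3 - (u**2 + Y) = 3 - (Y + u**2) = 3 + (-Y - u**2) = 3 - Y - u**2)
c(X, 31)/887 = (3 - 1*9 - 1*31**2)/887 = (3 - 9 - 1*961)*(1/887) = (3 - 9 - 961)*(1/887) = -967*1/887 = -967/887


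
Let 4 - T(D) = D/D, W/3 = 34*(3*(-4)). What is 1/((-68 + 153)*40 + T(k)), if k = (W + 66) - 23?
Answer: 1/3403 ≈ 0.00029386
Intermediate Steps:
W = -1224 (W = 3*(34*(3*(-4))) = 3*(34*(-12)) = 3*(-408) = -1224)
k = -1181 (k = (-1224 + 66) - 23 = -1158 - 23 = -1181)
T(D) = 3 (T(D) = 4 - D/D = 4 - 1*1 = 4 - 1 = 3)
1/((-68 + 153)*40 + T(k)) = 1/((-68 + 153)*40 + 3) = 1/(85*40 + 3) = 1/(3400 + 3) = 1/3403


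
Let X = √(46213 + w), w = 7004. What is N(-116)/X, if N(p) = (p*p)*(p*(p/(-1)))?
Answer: -181063936*√73/1971 ≈ -7.8489e+5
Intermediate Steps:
N(p) = -p⁴ (N(p) = p²*(p*(p*(-1))) = p²*(p*(-p)) = p²*(-p²) = -p⁴)
X = 27*√73 (X = √(46213 + 7004) = √53217 = 27*√73 ≈ 230.69)
N(-116)/X = (-1*(-116)⁴)/((27*√73)) = (-1*181063936)*(√73/1971) = -181063936*√73/1971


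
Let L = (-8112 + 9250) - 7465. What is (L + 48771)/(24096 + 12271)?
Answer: 42444/36367 ≈ 1.1671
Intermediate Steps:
L = -6327 (L = 1138 - 7465 = -6327)
(L + 48771)/(24096 + 12271) = (-6327 + 48771)/(24096 + 12271) = 42444/36367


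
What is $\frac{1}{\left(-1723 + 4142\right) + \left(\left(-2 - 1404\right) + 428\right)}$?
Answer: $\frac{1}{1441} \approx 0.00069396$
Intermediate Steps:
$\frac{1}{\left(-1723 + 4142\right) + \left(\left(-2 - 1404\right) + 428\right)} = \frac{1}{2419 + \left(-1406 + 428\right)} = \frac{1}{2419 - 978} = \frac{1}{1441}$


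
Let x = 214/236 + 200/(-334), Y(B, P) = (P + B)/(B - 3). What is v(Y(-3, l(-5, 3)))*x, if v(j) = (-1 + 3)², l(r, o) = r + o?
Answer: 12138/9853 ≈ 1.2319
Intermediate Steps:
l(r, o) = o + r
Y(B, P) = (B + P)/(-3 + B)
v(j) = 4 (v(j) = 2² = 4)
x = 6069/19706 (x = 214*(1/236) + 200*(-1/334) = 107/118 - 100/167 = 6069/19706 ≈ 0.30798)
v(Y(-3, l(-5, 3)))*x = 4*(6069/19706) = 12138/9853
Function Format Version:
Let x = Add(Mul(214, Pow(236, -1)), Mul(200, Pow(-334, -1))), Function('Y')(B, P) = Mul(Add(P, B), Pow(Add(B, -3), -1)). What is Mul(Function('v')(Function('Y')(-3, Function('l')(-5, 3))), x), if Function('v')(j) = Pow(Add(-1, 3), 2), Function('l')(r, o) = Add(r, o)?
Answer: Rational(12138, 9853) ≈ 1.2319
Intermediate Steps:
Function('l')(r, o) = Add(o, r)
Function('Y')(B, P) = Mul(Pow(Add(-3, B), -1), Add(B, P)) (Function('Y')(B, P) = Mul(Add(B, P), Pow(Add(-3, B), -1)) = Mul(Pow(Add(-3, B), -1), Add(B, P)))
Function('v')(j) = 4 (Function('v')(j) = Pow(2, 2) = 4)
x = Rational(6069, 19706) (x = Add(Mul(214, Rational(1, 236)), Mul(200, Rational(-1, 334))) = Add(Rational(107, 118), Rational(-100, 167)) = Rational(6069, 19706) ≈ 0.30798)
Mul(Function('v')(Function('Y')(-3, Function('l')(-5, 3))), x) = Mul(4, Rational(6069, 19706)) = Rational(12138, 9853)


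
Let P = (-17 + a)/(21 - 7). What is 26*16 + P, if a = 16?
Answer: 5823/14 ≈ 415.93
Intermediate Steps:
P = -1/14 (P = (-17 + 16)/(21 - 7) = -1/14 ≈ -0.071429)
26*16 + P = 26*16 - 1/14 = 416 - 1/14 = 5823/14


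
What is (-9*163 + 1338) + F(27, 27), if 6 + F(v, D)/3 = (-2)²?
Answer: -135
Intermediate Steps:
F(v, D) = -6 (F(v, D) = -18 + 3*(-2)² = -18 + 3*4 = -18 + 12 = -6)
(-9*163 + 1338) + F(27, 27) = (-9*163 + 1338) - 6 = (-1467 + 1338) - 6 = -129 - 6 = -135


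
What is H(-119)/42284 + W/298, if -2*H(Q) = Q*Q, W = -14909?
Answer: -632522145/12600632 ≈ -50.198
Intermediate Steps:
H(Q) = -Q²/2 (H(Q) = -Q*Q/2 = -Q²/2)
H(-119)/42284 + W/298 = -½*(-119)²/42284 - 14909/298 = -½*14161*(1/42284) - 14909*1/298 = -14161/2*1/42284 - 14909/298 = -14161/84568 - 14909/298 = -632522145/12600632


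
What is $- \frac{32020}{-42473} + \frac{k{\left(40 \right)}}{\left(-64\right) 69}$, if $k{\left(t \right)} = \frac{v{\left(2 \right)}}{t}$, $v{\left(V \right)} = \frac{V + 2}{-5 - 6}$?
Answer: $\frac{15554077673}{20631684480} \approx 0.75389$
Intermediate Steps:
$v{\left(V \right)} = - \frac{2}{11} - \frac{V}{11}$ ($v{\left(V \right)} = \frac{2 + V}{-11} = \left(2 + V\right) \left(- \frac{1}{11}\right) = - \frac{2}{11} - \frac{V}{11}$)
$k{\left(t \right)} = - \frac{4}{11 t}$ ($k{\left(t \right)} = \frac{- \frac{2}{11} - \frac{2}{11}}{t} = - \frac{4}{11 t}$)
$- \frac{32020}{-42473} + \frac{k{\left(40 \right)}}{\left(-64\right) 69} = - \frac{32020}{-42473} + \frac{\left(- \frac{4}{11}\right) \frac{1}{40}}{\left(-64\right) 69} = \left(-32020\right) \left(- \frac{1}{42473}\right) + \frac{\left(- \frac{4}{11}\right) \frac{1}{40}}{-4416} = \frac{32020}{42473} - - \frac{1}{485760} = \frac{32020}{42473} + \frac{1}{485760} = \frac{15554077673}{20631684480}$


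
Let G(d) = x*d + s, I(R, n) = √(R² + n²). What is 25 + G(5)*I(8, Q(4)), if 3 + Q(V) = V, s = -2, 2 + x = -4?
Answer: 25 - 32*√65 ≈ -232.99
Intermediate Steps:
x = -6 (x = -2 - 4 = -6)
Q(V) = -3 + V
G(d) = -2 - 6*d (G(d) = -6*d - 2 = -2 - 6*d)
25 + G(5)*I(8, Q(4)) = 25 + (-2 - 6*5)*√(8² + (-3 + 4)²) = 25 + (-2 - 30)*√(64 + 1²) = 25 - 32*√(64 + 1) = 25 - 32*√65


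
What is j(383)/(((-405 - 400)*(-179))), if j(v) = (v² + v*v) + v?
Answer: 293761/144095 ≈ 2.0387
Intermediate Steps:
j(v) = v + 2*v² (j(v) = (v² + v²) + v = 2*v² + v = v + 2*v²)
j(383)/(((-405 - 400)*(-179))) = (383*(1 + 2*383))/(((-405 - 400)*(-179))) = (383*(1 + 766))/((-805*(-179))) = (383*767)/144095 = 293761*(1/144095) = 293761/144095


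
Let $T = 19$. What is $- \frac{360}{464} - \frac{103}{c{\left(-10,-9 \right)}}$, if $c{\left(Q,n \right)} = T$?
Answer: $- \frac{6829}{1102} \approx -6.1969$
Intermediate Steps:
$c{\left(Q,n \right)} = 19$
$- \frac{360}{464} - \frac{103}{c{\left(-10,-9 \right)}} = - \frac{360}{464} - \frac{103}{19} = \left(-360\right) \frac{1}{464} - \frac{103}{19} = - \frac{45}{58} - \frac{103}{19} = - \frac{6829}{1102}$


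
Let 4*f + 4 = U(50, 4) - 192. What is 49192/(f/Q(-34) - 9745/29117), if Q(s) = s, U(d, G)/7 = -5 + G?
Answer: 194795991104/4585431 ≈ 42482.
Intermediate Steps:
U(d, G) = -35 + 7*G (U(d, G) = 7*(-5 + G) = -35 + 7*G)
f = -203/4 (f = -1 + ((-35 + 7*4) - 192)/4 = -1 + ((-35 + 28) - 192)/4 = -1 + (-7 - 192)/4 = -1 + (¼)*(-199) = -1 - 199/4 = -203/4 ≈ -50.750)
49192/(f/Q(-34) - 9745/29117) = 49192/(-203/4/(-34) - 9745/29117) = 49192/(-203/4*(-1/34) - 9745*1/29117) = 49192/(203/136 - 9745/29117) = 49192/(4585431/3959912) = 49192*(3959912/4585431) = 194795991104/4585431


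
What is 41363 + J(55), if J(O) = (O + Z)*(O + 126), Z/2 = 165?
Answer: 111048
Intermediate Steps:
Z = 330 (Z = 2*165 = 330)
J(O) = (126 + O)*(330 + O) (J(O) = (O + 330)*(O + 126) = (330 + O)*(126 + O) = (126 + O)*(330 + O))
41363 + J(55) = 41363 + (41580 + 55**2 + 456*55) = 41363 + (41580 + 3025 + 25080) = 41363 + 69685 = 111048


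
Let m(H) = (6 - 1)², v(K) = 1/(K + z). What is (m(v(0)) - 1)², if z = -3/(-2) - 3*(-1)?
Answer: 576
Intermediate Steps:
z = 9/2 (z = -3*(-½) + 3 = 3/2 + 3 = 9/2 ≈ 4.5000)
v(K) = 1/(9/2 + K) (v(K) = 1/(K + 9/2) = 1/(9/2 + K))
m(H) = 25 (m(H) = 5² = 25)
(m(v(0)) - 1)² = (25 - 1)² = 24² = 576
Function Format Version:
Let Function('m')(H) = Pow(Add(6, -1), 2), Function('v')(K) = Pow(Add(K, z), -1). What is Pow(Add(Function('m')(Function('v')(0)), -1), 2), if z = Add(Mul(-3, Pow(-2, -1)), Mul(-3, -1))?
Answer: 576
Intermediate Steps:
z = Rational(9, 2) (z = Add(Mul(-3, Rational(-1, 2)), 3) = Add(Rational(3, 2), 3) = Rational(9, 2) ≈ 4.5000)
Function('v')(K) = Pow(Add(Rational(9, 2), K), -1) (Function('v')(K) = Pow(Add(K, Rational(9, 2)), -1) = Pow(Add(Rational(9, 2), K), -1))
Function('m')(H) = 25 (Function('m')(H) = Pow(5, 2) = 25)
Pow(Add(Function('m')(Function('v')(0)), -1), 2) = Pow(Add(25, -1), 2) = Pow(24, 2) = 576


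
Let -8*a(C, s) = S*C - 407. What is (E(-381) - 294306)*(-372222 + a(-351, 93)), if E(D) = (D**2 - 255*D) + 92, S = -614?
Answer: 82852120967/4 ≈ 2.0713e+10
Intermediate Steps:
E(D) = 92 + D**2 - 255*D
a(C, s) = 407/8 + 307*C/4 (a(C, s) = -(-614*C - 407)/8 = -(-407 - 614*C)/8 = 407/8 + 307*C/4)
(E(-381) - 294306)*(-372222 + a(-351, 93)) = ((92 + (-381)**2 - 255*(-381)) - 294306)*(-372222 + (407/8 + (307/4)*(-351))) = ((92 + 145161 + 97155) - 294306)*(-372222 + (407/8 - 107757/4)) = (242408 - 294306)*(-372222 - 215107/8) = -51898*(-3192883/8) = 82852120967/4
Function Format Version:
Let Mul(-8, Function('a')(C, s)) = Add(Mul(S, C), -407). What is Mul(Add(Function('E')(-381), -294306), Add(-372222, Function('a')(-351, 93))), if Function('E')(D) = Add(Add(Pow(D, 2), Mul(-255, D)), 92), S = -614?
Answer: Rational(82852120967, 4) ≈ 2.0713e+10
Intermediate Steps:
Function('E')(D) = Add(92, Pow(D, 2), Mul(-255, D))
Function('a')(C, s) = Add(Rational(407, 8), Mul(Rational(307, 4), C)) (Function('a')(C, s) = Mul(Rational(-1, 8), Add(Mul(-614, C), -407)) = Mul(Rational(-1, 8), Add(-407, Mul(-614, C))) = Add(Rational(407, 8), Mul(Rational(307, 4), C)))
Mul(Add(Function('E')(-381), -294306), Add(-372222, Function('a')(-351, 93))) = Mul(Add(Add(92, Pow(-381, 2), Mul(-255, -381)), -294306), Add(-372222, Add(Rational(407, 8), Mul(Rational(307, 4), -351)))) = Mul(Add(Add(92, 145161, 97155), -294306), Add(-372222, Add(Rational(407, 8), Rational(-107757, 4)))) = Mul(Add(242408, -294306), Add(-372222, Rational(-215107, 8))) = Mul(-51898, Rational(-3192883, 8)) = Rational(82852120967, 4)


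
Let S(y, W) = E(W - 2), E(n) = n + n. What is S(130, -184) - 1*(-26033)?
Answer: 25661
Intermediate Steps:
E(n) = 2*n
S(y, W) = -4 + 2*W (S(y, W) = 2*(W - 2) = 2*(-2 + W) = -4 + 2*W)
S(130, -184) - 1*(-26033) = (-4 + 2*(-184)) - 1*(-26033) = (-4 - 368) + 26033 = -372 + 26033 = 25661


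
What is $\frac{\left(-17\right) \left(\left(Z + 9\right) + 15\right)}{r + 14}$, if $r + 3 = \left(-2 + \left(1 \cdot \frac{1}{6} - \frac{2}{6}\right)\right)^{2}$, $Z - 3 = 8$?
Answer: $- \frac{4284}{113} \approx -37.911$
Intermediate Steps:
$Z = 11$ ($Z = 3 + 8 = 11$)
$r = \frac{61}{36}$ ($r = -3 + \left(-2 + \left(1 \cdot \frac{1}{6} - \frac{2}{6}\right)\right)^{2} = -3 + \left(-2 + \left(1 \cdot \frac{1}{6} - \frac{1}{3}\right)\right)^{2} = -3 + \left(-2 + \left(\frac{1}{6} - \frac{1}{3}\right)\right)^{2} = -3 + \left(-2 - \frac{1}{6}\right)^{2} = -3 + \left(- \frac{13}{6}\right)^{2} = -3 + \frac{169}{36} = \frac{61}{36} \approx 1.6944$)
$\frac{\left(-17\right) \left(\left(Z + 9\right) + 15\right)}{r + 14} = \frac{\left(-17\right) \left(\left(11 + 9\right) + 15\right)}{\frac{61}{36} + 14} = \frac{\left(-17\right) \left(20 + 15\right)}{\frac{565}{36}} = \left(-17\right) 35 \cdot \frac{36}{565} = \left(-595\right) \frac{36}{565} = - \frac{4284}{113}$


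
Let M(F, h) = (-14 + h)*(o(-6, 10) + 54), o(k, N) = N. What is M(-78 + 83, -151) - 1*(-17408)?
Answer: 6848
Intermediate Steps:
M(F, h) = -896 + 64*h (M(F, h) = (-14 + h)*(10 + 54) = (-14 + h)*64 = -896 + 64*h)
M(-78 + 83, -151) - 1*(-17408) = (-896 + 64*(-151)) - 1*(-17408) = (-896 - 9664) + 17408 = -10560 + 17408 = 6848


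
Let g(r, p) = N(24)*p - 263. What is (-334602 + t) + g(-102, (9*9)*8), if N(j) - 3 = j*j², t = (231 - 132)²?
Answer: 8634832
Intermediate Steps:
t = 9801 (t = 99² = 9801)
N(j) = 3 + j³ (N(j) = 3 + j*j² = 3 + j³)
g(r, p) = -263 + 13827*p (g(r, p) = (3 + 24³)*p - 263 = (3 + 13824)*p - 263 = 13827*p - 263 = -263 + 13827*p)
(-334602 + t) + g(-102, (9*9)*8) = (-334602 + 9801) + (-263 + 13827*((9*9)*8)) = -324801 + (-263 + 13827*(81*8)) = -324801 + (-263 + 13827*648) = -324801 + (-263 + 8959896) = -324801 + 8959633 = 8634832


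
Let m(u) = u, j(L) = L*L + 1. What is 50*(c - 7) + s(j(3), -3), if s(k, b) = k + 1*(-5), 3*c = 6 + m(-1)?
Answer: -785/3 ≈ -261.67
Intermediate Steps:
j(L) = 1 + L**2 (j(L) = L**2 + 1 = 1 + L**2)
c = 5/3 (c = (6 - 1)/3 = (1/3)*5 = 5/3 ≈ 1.6667)
s(k, b) = -5 + k (s(k, b) = k - 5 = -5 + k)
50*(c - 7) + s(j(3), -3) = 50*(5/3 - 7) + (-5 + (1 + 3**2)) = 50*(-16/3) + (-5 + (1 + 9)) = -800/3 + (-5 + 10) = -800/3 + 5 = -785/3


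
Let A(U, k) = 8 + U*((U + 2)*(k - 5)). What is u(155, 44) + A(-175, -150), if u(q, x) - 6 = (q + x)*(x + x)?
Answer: -4675099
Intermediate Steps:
u(q, x) = 6 + 2*x*(q + x) (u(q, x) = 6 + (q + x)*(x + x) = 6 + (q + x)*(2*x) = 6 + 2*x*(q + x))
A(U, k) = 8 + U*(-5 + k)*(2 + U) (A(U, k) = 8 + U*((2 + U)*(-5 + k)) = 8 + U*((-5 + k)*(2 + U)) = 8 + U*(-5 + k)*(2 + U))
u(155, 44) + A(-175, -150) = (6 + 2*44**2 + 2*155*44) + (8 - 10*(-175) - 5*(-175)**2 - 150*(-175)**2 + 2*(-175)*(-150)) = (6 + 2*1936 + 13640) + (8 + 1750 - 5*30625 - 150*30625 + 52500) = (6 + 3872 + 13640) + (8 + 1750 - 153125 - 4593750 + 52500) = 17518 - 4692617 = -4675099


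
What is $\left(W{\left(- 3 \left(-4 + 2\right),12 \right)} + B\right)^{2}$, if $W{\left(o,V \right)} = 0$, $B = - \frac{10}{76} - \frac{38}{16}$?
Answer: $\frac{145161}{23104} \approx 6.2829$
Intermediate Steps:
$B = - \frac{381}{152}$ ($B = \left(-10\right) \frac{1}{76} - \frac{19}{8} = - \frac{5}{38} - \frac{19}{8} = - \frac{381}{152} \approx -2.5066$)
$\left(W{\left(- 3 \left(-4 + 2\right),12 \right)} + B\right)^{2} = \left(0 - \frac{381}{152}\right)^{2} = \left(- \frac{381}{152}\right)^{2} = \frac{145161}{23104}$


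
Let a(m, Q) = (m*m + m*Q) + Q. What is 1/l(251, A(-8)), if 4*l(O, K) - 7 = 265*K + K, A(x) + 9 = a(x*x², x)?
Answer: 4/70815325 ≈ 5.6485e-8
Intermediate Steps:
a(m, Q) = Q + m² + Q*m (a(m, Q) = (m² + Q*m) + Q = Q + m² + Q*m)
A(x) = -9 + x + x⁴ + x⁶ (A(x) = -9 + (x + (x*x²)² + x*(x*x²)) = -9 + (x + (x³)² + x*x³) = -9 + (x + x⁶ + x⁴) = -9 + (x + x⁴ + x⁶) = -9 + x + x⁴ + x⁶)
l(O, K) = 7/4 + 133*K/2 (l(O, K) = 7/4 + (265*K + K)/4 = 7/4 + (266*K)/4 = 7/4 + 133*K/2)
1/l(251, A(-8)) = 1/(7/4 + 133*(-9 - 8 + (-8)⁴ + (-8)⁶)/2) = 1/(7/4 + 133*(-9 - 8 + 4096 + 262144)/2) = 1/(7/4 + (133/2)*266223) = 1/(7/4 + 35407659/2) = 1/(70815325/4) = 4/70815325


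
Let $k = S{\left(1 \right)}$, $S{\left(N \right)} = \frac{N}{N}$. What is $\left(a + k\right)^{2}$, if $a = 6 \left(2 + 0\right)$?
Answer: $169$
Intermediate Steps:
$S{\left(N \right)} = 1$
$a = 12$ ($a = 6 \cdot 2 = 12$)
$k = 1$
$\left(a + k\right)^{2} = \left(12 + 1\right)^{2} = 13^{2} = 169$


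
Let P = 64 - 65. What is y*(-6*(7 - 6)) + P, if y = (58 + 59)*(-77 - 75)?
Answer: 106703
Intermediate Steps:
P = -1
y = -17784 (y = 117*(-152) = -17784)
y*(-6*(7 - 6)) + P = -(-106704)*(7 - 6) - 1 = -(-106704) - 1 = -17784*(-6) - 1 = 106704 - 1 = 106703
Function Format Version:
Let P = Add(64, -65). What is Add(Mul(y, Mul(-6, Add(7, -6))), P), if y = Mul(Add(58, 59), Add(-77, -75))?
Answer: 106703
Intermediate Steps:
P = -1
y = -17784 (y = Mul(117, -152) = -17784)
Add(Mul(y, Mul(-6, Add(7, -6))), P) = Add(Mul(-17784, Mul(-6, Add(7, -6))), -1) = Add(Mul(-17784, Mul(-6, 1)), -1) = Add(Mul(-17784, -6), -1) = Add(106704, -1) = 106703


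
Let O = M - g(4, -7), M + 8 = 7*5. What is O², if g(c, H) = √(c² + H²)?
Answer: (27 - √65)² ≈ 358.64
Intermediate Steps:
g(c, H) = √(H² + c²)
M = 27 (M = -8 + 7*5 = -8 + 35 = 27)
O = 27 - √65 (O = 27 - √((-7)² + 4²) = 27 - √(49 + 16) = 27 - √65 ≈ 18.938)
O² = (27 - √65)²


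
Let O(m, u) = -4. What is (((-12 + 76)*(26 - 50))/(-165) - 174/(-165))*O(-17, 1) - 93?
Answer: -1479/11 ≈ -134.45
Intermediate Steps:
(((-12 + 76)*(26 - 50))/(-165) - 174/(-165))*O(-17, 1) - 93 = (((-12 + 76)*(26 - 50))/(-165) - 174/(-165))*(-4) - 93 = ((64*(-24))*(-1/165) - 174*(-1/165))*(-4) - 93 = (-1536*(-1/165) + 58/55)*(-4) - 93 = (512/55 + 58/55)*(-4) - 93 = (114/11)*(-4) - 93 = -456/11 - 93 = -1479/11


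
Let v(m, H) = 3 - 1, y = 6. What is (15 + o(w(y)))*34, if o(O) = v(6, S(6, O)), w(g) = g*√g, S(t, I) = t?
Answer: 578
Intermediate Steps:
w(g) = g^(3/2)
v(m, H) = 2
o(O) = 2
(15 + o(w(y)))*34 = (15 + 2)*34 = 17*34 = 578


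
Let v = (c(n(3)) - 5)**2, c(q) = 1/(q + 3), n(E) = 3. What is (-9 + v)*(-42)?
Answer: -3619/6 ≈ -603.17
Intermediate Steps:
c(q) = 1/(3 + q)
v = 841/36 (v = (1/(3 + 3) - 5)**2 = (1/6 - 5)**2 = (-29/6)**2 = 841/36 ≈ 23.361)
(-9 + v)*(-42) = (-9 + 841/36)*(-42) = (517/36)*(-42) = -3619/6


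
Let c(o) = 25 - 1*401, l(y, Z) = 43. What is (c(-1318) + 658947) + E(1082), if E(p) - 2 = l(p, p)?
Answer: 658616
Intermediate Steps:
c(o) = -376 (c(o) = 25 - 401 = -376)
E(p) = 45 (E(p) = 2 + 43 = 45)
(c(-1318) + 658947) + E(1082) = (-376 + 658947) + 45 = 658571 + 45 = 658616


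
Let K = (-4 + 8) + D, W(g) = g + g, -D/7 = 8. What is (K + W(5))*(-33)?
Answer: 1386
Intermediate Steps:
D = -56 (D = -7*8 = -56)
W(g) = 2*g
K = -52 (K = (-4 + 8) - 56 = 4 - 56 = -52)
(K + W(5))*(-33) = (-52 + 2*5)*(-33) = (-52 + 10)*(-33) = -42*(-33) = 1386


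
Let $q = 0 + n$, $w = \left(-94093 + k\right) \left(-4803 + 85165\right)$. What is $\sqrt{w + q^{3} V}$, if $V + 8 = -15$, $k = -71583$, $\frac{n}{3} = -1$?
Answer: $i \sqrt{13314054091} \approx 1.1539 \cdot 10^{5} i$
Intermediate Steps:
$n = -3$ ($n = 3 \left(-1\right) = -3$)
$V = -23$ ($V = -8 - 15 = -23$)
$w = -13314054712$ ($w = \left(-94093 - 71583\right) \left(-4803 + 85165\right) = \left(-165676\right) 80362 = -13314054712$)
$q = -3$ ($q = 0 - 3 = -3$)
$\sqrt{w + q^{3} V} = \sqrt{-13314054712 + \left(-3\right)^{3} \left(-23\right)} = \sqrt{-13314054712 - -621} = \sqrt{-13314054712 + 621} = \sqrt{-13314054091} = i \sqrt{13314054091}$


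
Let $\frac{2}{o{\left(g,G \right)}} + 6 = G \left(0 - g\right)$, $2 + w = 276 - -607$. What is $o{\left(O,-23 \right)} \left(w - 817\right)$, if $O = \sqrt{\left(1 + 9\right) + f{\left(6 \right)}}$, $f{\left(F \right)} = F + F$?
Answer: $\frac{384}{5801} + \frac{1472 \sqrt{22}}{5801} \approx 1.2564$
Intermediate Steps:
$f{\left(F \right)} = 2 F$
$w = 881$ ($w = -2 + \left(276 - -607\right) = -2 + \left(276 + 607\right) = -2 + 883 = 881$)
$O = \sqrt{22}$ ($O = \sqrt{\left(1 + 9\right) + 2 \cdot 6} = \sqrt{10 + 12} = \sqrt{22} \approx 4.6904$)
$o{\left(g,G \right)} = \frac{2}{-6 - G g}$ ($o{\left(g,G \right)} = \frac{2}{-6 + G \left(0 - g\right)} = \frac{2}{-6 + G \left(- g\right)} = \frac{2}{-6 - G g}$)
$o{\left(O,-23 \right)} \left(w - 817\right) = - \frac{2}{6 - 23 \sqrt{22}} \left(881 - 817\right) = - \frac{2}{6 - 23 \sqrt{22}} \cdot 64 = - \frac{128}{6 - 23 \sqrt{22}}$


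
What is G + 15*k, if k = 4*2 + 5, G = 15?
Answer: 210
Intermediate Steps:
k = 13 (k = 8 + 5 = 13)
G + 15*k = 15 + 15*13 = 15 + 195 = 210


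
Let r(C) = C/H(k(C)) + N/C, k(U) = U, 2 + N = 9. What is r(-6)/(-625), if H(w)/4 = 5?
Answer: 22/9375 ≈ 0.0023467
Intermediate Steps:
N = 7 (N = -2 + 9 = 7)
H(w) = 20 (H(w) = 4*5 = 20)
r(C) = 7/C + C/20 (r(C) = C/20 + 7/C = 7/C + C/20)
r(-6)/(-625) = (7/(-6) + (1/20)*(-6))/(-625) = (7*(-1/6) - 3/10)*(-1/625) = (-7/6 - 3/10)*(-1/625) = -22/15*(-1/625) = 22/9375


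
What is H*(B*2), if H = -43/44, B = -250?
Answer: 5375/11 ≈ 488.64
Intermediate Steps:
H = -43/44 (H = -43*1/44 = -43/44 ≈ -0.97727)
H*(B*2) = -(-5375)*2/22 = -43/44*(-500) = 5375/11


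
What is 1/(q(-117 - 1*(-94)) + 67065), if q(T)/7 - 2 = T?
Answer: 1/66918 ≈ 1.4944e-5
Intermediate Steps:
q(T) = 14 + 7*T
1/(q(-117 - 1*(-94)) + 67065) = 1/((14 + 7*(-117 - 1*(-94))) + 67065) = 1/((14 + 7*(-117 + 94)) + 67065) = 1/((14 + 7*(-23)) + 67065) = 1/((14 - 161) + 67065) = 1/(-147 + 67065) = 1/66918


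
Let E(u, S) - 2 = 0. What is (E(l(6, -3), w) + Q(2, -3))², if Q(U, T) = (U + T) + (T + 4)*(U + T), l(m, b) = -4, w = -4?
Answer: 0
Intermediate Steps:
E(u, S) = 2 (E(u, S) = 2 + 0 = 2)
Q(U, T) = T + U + (4 + T)*(T + U) (Q(U, T) = (T + U) + (4 + T)*(T + U) = T + U + (4 + T)*(T + U))
(E(l(6, -3), w) + Q(2, -3))² = (2 + ((-3)² + 5*(-3) + 5*2 - 3*2))² = (2 + (9 - 15 + 10 - 6))² = (2 - 2)² = 0² = 0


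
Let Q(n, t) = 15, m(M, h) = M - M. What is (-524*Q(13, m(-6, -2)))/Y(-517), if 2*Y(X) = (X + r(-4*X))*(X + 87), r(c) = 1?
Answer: -131/1849 ≈ -0.070849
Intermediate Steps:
m(M, h) = 0
Y(X) = (1 + X)*(87 + X)/2 (Y(X) = ((X + 1)*(X + 87))/2 = ((1 + X)*(87 + X))/2 = (1 + X)*(87 + X)/2)
(-524*Q(13, m(-6, -2)))/Y(-517) = (-524*15)/(87/2 + (½)*(-517)² + 44*(-517)) = -7860/(87/2 + (½)*267289 - 22748) = -7860/(87/2 + 267289/2 - 22748) = -7860/110940 = -7860*1/110940 = -131/1849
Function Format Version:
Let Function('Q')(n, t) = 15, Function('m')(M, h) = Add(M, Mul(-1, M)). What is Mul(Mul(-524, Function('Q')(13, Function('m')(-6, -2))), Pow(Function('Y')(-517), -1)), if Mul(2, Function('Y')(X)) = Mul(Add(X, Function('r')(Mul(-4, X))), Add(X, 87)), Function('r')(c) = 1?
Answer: Rational(-131, 1849) ≈ -0.070849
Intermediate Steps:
Function('m')(M, h) = 0
Function('Y')(X) = Mul(Rational(1, 2), Add(1, X), Add(87, X)) (Function('Y')(X) = Mul(Rational(1, 2), Mul(Add(X, 1), Add(X, 87))) = Mul(Rational(1, 2), Mul(Add(1, X), Add(87, X))) = Mul(Rational(1, 2), Add(1, X), Add(87, X)))
Mul(Mul(-524, Function('Q')(13, Function('m')(-6, -2))), Pow(Function('Y')(-517), -1)) = Mul(Mul(-524, 15), Pow(Add(Rational(87, 2), Mul(Rational(1, 2), Pow(-517, 2)), Mul(44, -517)), -1)) = Mul(-7860, Pow(Add(Rational(87, 2), Mul(Rational(1, 2), 267289), -22748), -1)) = Mul(-7860, Pow(Add(Rational(87, 2), Rational(267289, 2), -22748), -1)) = Mul(-7860, Pow(110940, -1)) = Mul(-7860, Rational(1, 110940)) = Rational(-131, 1849)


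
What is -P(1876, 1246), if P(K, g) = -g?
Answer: 1246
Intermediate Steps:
-P(1876, 1246) = -(-1)*1246 = -1*(-1246) = 1246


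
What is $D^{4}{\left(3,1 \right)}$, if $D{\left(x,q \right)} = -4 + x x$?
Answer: $625$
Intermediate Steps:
$D{\left(x,q \right)} = -4 + x^{2}$
$D^{4}{\left(3,1 \right)} = \left(-4 + 3^{2}\right)^{4} = \left(-4 + 9\right)^{4} = 5^{4} = 625$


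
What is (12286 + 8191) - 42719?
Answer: -22242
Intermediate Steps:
(12286 + 8191) - 42719 = 20477 - 42719 = -22242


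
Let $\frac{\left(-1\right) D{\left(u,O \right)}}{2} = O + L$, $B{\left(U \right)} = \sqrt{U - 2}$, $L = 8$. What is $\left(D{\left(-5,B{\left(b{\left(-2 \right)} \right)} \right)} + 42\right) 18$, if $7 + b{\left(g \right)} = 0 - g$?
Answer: $468 - 36 i \sqrt{7} \approx 468.0 - 95.247 i$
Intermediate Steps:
$b{\left(g \right)} = -7 - g$ ($b{\left(g \right)} = -7 + \left(0 - g\right) = -7 - g$)
$B{\left(U \right)} = \sqrt{-2 + U}$
$D{\left(u,O \right)} = -16 - 2 O$ ($D{\left(u,O \right)} = - 2 \left(O + 8\right) = - 2 \left(8 + O\right) = -16 - 2 O$)
$\left(D{\left(-5,B{\left(b{\left(-2 \right)} \right)} \right)} + 42\right) 18 = \left(\left(-16 - 2 \sqrt{-2 - 5}\right) + 42\right) 18 = \left(\left(-16 - 2 \sqrt{-7}\right) + 42\right) 18 = \left(\left(-16 - 2 i \sqrt{7}\right) + 42\right) 18 = \left(26 - 2 i \sqrt{7}\right) 18 = 468 - 36 i \sqrt{7}$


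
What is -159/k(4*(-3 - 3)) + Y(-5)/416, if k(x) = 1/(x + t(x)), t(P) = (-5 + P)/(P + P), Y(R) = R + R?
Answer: 386871/104 ≈ 3719.9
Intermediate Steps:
Y(R) = 2*R
t(P) = (-5 + P)/(2*P) (t(P) = (-5 + P)/((2*P)) = (-5 + P)*(1/(2*P)) = (-5 + P)/(2*P))
k(x) = 1/(x + (-5 + x)/(2*x))
-159/k(4*(-3 - 3)) + Y(-5)/416 = -159*(-5 + 4*(-3 - 3) + 2*(4*(-3 - 3))²)/(8*(-3 - 3)) + (2*(-5))/416 = -159/(2*(4*(-6))/(-5 + 4*(-6) + 2*(4*(-6))²)) - 10*1/416 = -159/(2*(-24)/(-5 - 24 + 2*(-24)²)) - 5/208 = -159/(2*(-24)/(-5 - 24 + 2*576)) - 5/208 = -159/(2*(-24)/(-5 - 24 + 1152)) - 5/208 = -159/(2*(-24)/1123) - 5/208 = -159/(2*(-24)*(1/1123)) - 5/208 = -159/(-48/1123) - 5/208 = -159*(-1123/48) - 5/208 = 59519/16 - 5/208 = 386871/104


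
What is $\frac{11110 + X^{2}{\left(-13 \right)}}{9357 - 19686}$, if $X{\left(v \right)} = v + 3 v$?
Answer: $- \frac{13814}{10329} \approx -1.3374$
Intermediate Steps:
$X{\left(v \right)} = 4 v$
$\frac{11110 + X^{2}{\left(-13 \right)}}{9357 - 19686} = \frac{11110 + \left(4 \left(-13\right)\right)^{2}}{9357 - 19686} = \frac{11110 + \left(-52\right)^{2}}{-10329} = \left(11110 + 2704\right) \left(- \frac{1}{10329}\right) = 13814 \left(- \frac{1}{10329}\right) = - \frac{13814}{10329}$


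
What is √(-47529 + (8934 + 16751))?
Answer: 2*I*√5461 ≈ 147.8*I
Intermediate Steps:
√(-47529 + (8934 + 16751)) = √(-47529 + 25685) = √(-21844) = 2*I*√5461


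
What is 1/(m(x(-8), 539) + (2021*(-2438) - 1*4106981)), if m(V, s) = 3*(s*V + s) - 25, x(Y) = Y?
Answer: -1/9045523 ≈ -1.1055e-7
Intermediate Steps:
m(V, s) = -25 + 3*s + 3*V*s (m(V, s) = 3*(V*s + s) - 25 = 3*(s + V*s) - 25 = (3*s + 3*V*s) - 25 = -25 + 3*s + 3*V*s)
1/(m(x(-8), 539) + (2021*(-2438) - 1*4106981)) = 1/((-25 + 3*539 + 3*(-8)*539) + (2021*(-2438) - 1*4106981)) = 1/((-25 + 1617 - 12936) + (-4927198 - 4106981)) = 1/(-11344 - 9034179) = 1/(-9045523) = -1/9045523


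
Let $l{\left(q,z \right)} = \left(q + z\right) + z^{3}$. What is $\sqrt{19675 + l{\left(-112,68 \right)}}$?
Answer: $\sqrt{334063} \approx 577.98$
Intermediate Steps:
$l{\left(q,z \right)} = q + z + z^{3}$
$\sqrt{19675 + l{\left(-112,68 \right)}} = \sqrt{19675 + \left(-112 + 68 + 68^{3}\right)} = \sqrt{19675 + \left(-112 + 68 + 314432\right)} = \sqrt{19675 + 314388} = \sqrt{334063}$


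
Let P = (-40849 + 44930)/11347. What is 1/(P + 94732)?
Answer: 1621/153561155 ≈ 1.0556e-5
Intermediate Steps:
P = 583/1621 (P = 4081*(1/11347) = 583/1621 ≈ 0.35965)
1/(P + 94732) = 1/(583/1621 + 94732) = 1/(153561155/1621) = 1621/153561155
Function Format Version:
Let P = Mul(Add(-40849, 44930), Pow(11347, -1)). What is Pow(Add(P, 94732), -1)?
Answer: Rational(1621, 153561155) ≈ 1.0556e-5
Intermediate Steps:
P = Rational(583, 1621) (P = Mul(4081, Rational(1, 11347)) = Rational(583, 1621) ≈ 0.35965)
Pow(Add(P, 94732), -1) = Pow(Add(Rational(583, 1621), 94732), -1) = Pow(Rational(153561155, 1621), -1) = Rational(1621, 153561155)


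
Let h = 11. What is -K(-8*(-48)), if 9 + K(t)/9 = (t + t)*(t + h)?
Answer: -2730159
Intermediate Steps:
K(t) = -81 + 18*t*(11 + t) (K(t) = -81 + 9*((t + t)*(t + 11)) = -81 + 9*((2*t)*(11 + t)) = -81 + 9*(2*t*(11 + t)) = -81 + 18*t*(11 + t))
-K(-8*(-48)) = -(-81 + 18*(-8*(-48))**2 + 198*(-8*(-48))) = -(-81 + 18*384**2 + 198*384) = -(-81 + 18*147456 + 76032) = -(-81 + 2654208 + 76032) = -1*2730159 = -2730159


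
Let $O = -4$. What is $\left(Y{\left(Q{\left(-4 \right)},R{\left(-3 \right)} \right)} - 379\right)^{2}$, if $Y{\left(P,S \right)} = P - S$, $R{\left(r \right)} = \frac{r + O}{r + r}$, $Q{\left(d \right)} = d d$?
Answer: $\frac{4774225}{36} \approx 1.3262 \cdot 10^{5}$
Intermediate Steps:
$Q{\left(d \right)} = d^{2}$
$R{\left(r \right)} = \frac{-4 + r}{2 r}$ ($R{\left(r \right)} = \frac{r - 4}{r + r} = \frac{-4 + r}{2 r}$)
$\left(Y{\left(Q{\left(-4 \right)},R{\left(-3 \right)} \right)} - 379\right)^{2} = \left(\left(\left(-4\right)^{2} - \frac{-4 - 3}{2 \left(-3\right)}\right) - 379\right)^{2} = \left(\left(16 - \frac{1}{2} \left(- \frac{1}{3}\right) \left(-7\right)\right) - 379\right)^{2} = \left(\left(16 - \frac{7}{6}\right) - 379\right)^{2} = \left(\frac{89}{6} - 379\right)^{2} = \left(- \frac{2185}{6}\right)^{2} = \frac{4774225}{36}$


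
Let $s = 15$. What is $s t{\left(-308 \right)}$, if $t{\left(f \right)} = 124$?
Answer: $1860$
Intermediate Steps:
$s t{\left(-308 \right)} = 15 \cdot 124 = 1860$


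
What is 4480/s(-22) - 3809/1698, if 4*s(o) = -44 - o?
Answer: -15255979/18678 ≈ -816.79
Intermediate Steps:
s(o) = -11 - o/4 (s(o) = (-44 - o)/4 = -11 - o/4)
4480/s(-22) - 3809/1698 = 4480/(-11 - ¼*(-22)) - 3809/1698 = 4480/(-11 + 11/2) - 3809*1/1698 = 4480/(-11/2) - 3809/1698 = 4480*(-2/11) - 3809/1698 = -8960/11 - 3809/1698 = -15255979/18678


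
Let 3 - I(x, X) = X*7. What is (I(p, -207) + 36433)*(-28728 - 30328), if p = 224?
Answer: -2237336560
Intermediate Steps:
I(x, X) = 3 - 7*X (I(x, X) = 3 - X*7 = 3 - 7*X)
(I(p, -207) + 36433)*(-28728 - 30328) = ((3 - 7*(-207)) + 36433)*(-28728 - 30328) = ((3 + 1449) + 36433)*(-59056) = (1452 + 36433)*(-59056) = 37885*(-59056) = -2237336560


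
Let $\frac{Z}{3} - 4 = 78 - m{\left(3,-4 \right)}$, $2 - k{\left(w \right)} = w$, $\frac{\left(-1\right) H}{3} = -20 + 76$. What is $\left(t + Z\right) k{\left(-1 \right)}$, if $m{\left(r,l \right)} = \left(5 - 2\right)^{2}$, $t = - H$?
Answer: $1161$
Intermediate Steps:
$H = -168$ ($H = - 3 \left(-20 + 76\right) = \left(-3\right) 56 = -168$)
$k{\left(w \right)} = 2 - w$
$t = 168$ ($t = \left(-1\right) \left(-168\right) = 168$)
$m{\left(r,l \right)} = 9$ ($m{\left(r,l \right)} = 3^{2} = 9$)
$Z = 219$ ($Z = 12 + 3 \left(78 - 9\right) = 12 + 3 \cdot 69 = 12 + 207 = 219$)
$\left(t + Z\right) k{\left(-1 \right)} = \left(168 + 219\right) \left(2 - -1\right) = 387 \left(2 + 1\right) = 387 \cdot 3 = 1161$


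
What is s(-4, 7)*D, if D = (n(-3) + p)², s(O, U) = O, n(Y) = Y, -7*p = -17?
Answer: -64/49 ≈ -1.3061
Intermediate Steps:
p = 17/7 (p = -⅐*(-17) = 17/7 ≈ 2.4286)
D = 16/49 (D = (-3 + 17/7)² = (-4/7)² = 16/49 ≈ 0.32653)
s(-4, 7)*D = -4*16/49 = -64/49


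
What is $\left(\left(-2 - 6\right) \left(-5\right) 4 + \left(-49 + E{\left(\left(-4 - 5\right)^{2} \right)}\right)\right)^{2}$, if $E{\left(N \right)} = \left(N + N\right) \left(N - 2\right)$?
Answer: $166642281$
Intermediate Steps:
$E{\left(N \right)} = 2 N \left(-2 + N\right)$
$\left(\left(-2 - 6\right) \left(-5\right) 4 + \left(-49 + E{\left(\left(-4 - 5\right)^{2} \right)}\right)\right)^{2} = \left(\left(-2 - 6\right) \left(-5\right) 4 - \left(49 - 2 \left(-4 - 5\right)^{2} \left(-2 + \left(-4 - 5\right)^{2}\right)\right)\right)^{2} = \left(\left(-2 - 6\right) \left(-5\right) 4 - \left(49 - 2 \left(-9\right)^{2} \left(-2 + \left(-9\right)^{2}\right)\right)\right)^{2} = \left(\left(-8\right) \left(-5\right) 4 - \left(49 - 162 \left(-2 + 81\right)\right)\right)^{2} = \left(40 \cdot 4 - \left(49 - 12798\right)\right)^{2} = \left(160 + \left(-49 + 12798\right)\right)^{2} = \left(160 + 12749\right)^{2} = 12909^{2} = 166642281$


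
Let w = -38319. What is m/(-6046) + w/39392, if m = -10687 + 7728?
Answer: -57557873/119082016 ≈ -0.48335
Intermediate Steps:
m = -2959
m/(-6046) + w/39392 = -2959/(-6046) - 38319/39392 = -2959*(-1/6046) - 38319*1/39392 = 2959/6046 - 38319/39392 = -57557873/119082016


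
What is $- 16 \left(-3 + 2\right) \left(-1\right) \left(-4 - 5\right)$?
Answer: $144$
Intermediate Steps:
$- 16 \left(-3 + 2\right) \left(-1\right) \left(-4 - 5\right) = - 16 \left(\left(-1\right) \left(-1\right)\right) \left(-4 - 5\right) = \left(-16\right) 1 \left(-9\right) = \left(-16\right) \left(-9\right) = 144$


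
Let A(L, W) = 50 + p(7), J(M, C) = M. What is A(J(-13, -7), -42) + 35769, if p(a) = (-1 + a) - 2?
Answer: 35823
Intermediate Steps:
p(a) = -3 + a
A(L, W) = 54 (A(L, W) = 50 + (-3 + 7) = 50 + 4 = 54)
A(J(-13, -7), -42) + 35769 = 54 + 35769 = 35823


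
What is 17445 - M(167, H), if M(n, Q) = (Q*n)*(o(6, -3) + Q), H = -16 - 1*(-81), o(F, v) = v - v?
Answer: -688130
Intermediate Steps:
o(F, v) = 0
H = 65 (H = -16 + 81 = 65)
M(n, Q) = n*Q² (M(n, Q) = (Q*n)*(0 + Q) = (Q*n)*Q = n*Q²)
17445 - M(167, H) = 17445 - 167*65² = 17445 - 167*4225 = 17445 - 1*705575 = 17445 - 705575 = -688130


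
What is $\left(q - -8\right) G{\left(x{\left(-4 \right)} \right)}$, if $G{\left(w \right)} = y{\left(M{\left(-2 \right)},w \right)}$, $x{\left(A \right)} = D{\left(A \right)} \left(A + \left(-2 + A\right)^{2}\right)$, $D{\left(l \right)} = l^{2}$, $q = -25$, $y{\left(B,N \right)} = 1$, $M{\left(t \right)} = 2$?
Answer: $-17$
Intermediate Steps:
$x{\left(A \right)} = A^{2} \left(A + \left(-2 + A\right)^{2}\right)$
$G{\left(w \right)} = 1$
$\left(q - -8\right) G{\left(x{\left(-4 \right)} \right)} = \left(-25 - -8\right) 1 = \left(-25 + 8\right) 1 = \left(-17\right) 1 = -17$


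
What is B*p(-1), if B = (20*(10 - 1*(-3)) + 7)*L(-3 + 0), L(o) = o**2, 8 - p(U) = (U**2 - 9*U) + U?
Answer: -2403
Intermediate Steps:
p(U) = 8 - U**2 + 8*U (p(U) = 8 - ((U**2 - 9*U) + U) = 8 - (U**2 - 8*U) = 8 + (-U**2 + 8*U) = 8 - U**2 + 8*U)
B = 2403 (B = (20*(10 - 1*(-3)) + 7)*(-3 + 0)**2 = (20*(10 + 3) + 7)*(-3)**2 = (20*13 + 7)*9 = (260 + 7)*9 = 267*9 = 2403)
B*p(-1) = 2403*(8 - 1*(-1)**2 + 8*(-1)) = 2403*(8 - 1*1 - 8) = 2403*(8 - 1 - 8) = 2403*(-1) = -2403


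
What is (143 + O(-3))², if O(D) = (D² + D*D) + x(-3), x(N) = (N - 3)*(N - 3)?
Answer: 38809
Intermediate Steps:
x(N) = (-3 + N)² (x(N) = (-3 + N)*(-3 + N) = (-3 + N)²)
O(D) = 36 + 2*D² (O(D) = (D² + D*D) + (-3 - 3)² = (D² + D²) + (-6)² = 2*D² + 36 = 36 + 2*D²)
(143 + O(-3))² = (143 + (36 + 2*(-3)²))² = (143 + (36 + 2*9))² = (143 + (36 + 18))² = (143 + 54)² = 197² = 38809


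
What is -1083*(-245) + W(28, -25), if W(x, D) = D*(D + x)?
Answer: 265260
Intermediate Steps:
-1083*(-245) + W(28, -25) = -1083*(-245) - 25*(-25 + 28) = 265335 - 25*3 = 265335 - 75 = 265260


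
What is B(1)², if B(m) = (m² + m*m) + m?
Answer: 9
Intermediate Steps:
B(m) = m + 2*m² (B(m) = (m² + m²) + m = 2*m² + m = m + 2*m²)
B(1)² = (1*(1 + 2*1))² = (1*(1 + 2))² = (1*3)² = 3² = 9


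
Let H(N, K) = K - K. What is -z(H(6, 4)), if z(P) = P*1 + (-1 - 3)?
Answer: 4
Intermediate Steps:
H(N, K) = 0
z(P) = -4 + P (z(P) = P - 4 = -4 + P)
-z(H(6, 4)) = -(-4 + 0) = -1*(-4) = 4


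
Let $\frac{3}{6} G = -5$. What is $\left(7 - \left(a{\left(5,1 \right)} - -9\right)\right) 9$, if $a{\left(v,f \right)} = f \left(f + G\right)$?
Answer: $63$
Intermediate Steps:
$G = -10$ ($G = 2 \left(-5\right) = -10$)
$a{\left(v,f \right)} = f \left(-10 + f\right)$ ($a{\left(v,f \right)} = f \left(f - 10\right) = f \left(-10 + f\right)$)
$\left(7 - \left(a{\left(5,1 \right)} - -9\right)\right) 9 = \left(7 - \left(1 \left(-10 + 1\right) - -9\right)\right) 9 = \left(7 - \left(1 \left(-9\right) + 9\right)\right) 9 = \left(7 - \left(-9 + 9\right)\right) 9 = \left(7 - 0\right) 9 = \left(7 + 0\right) 9 = 7 \cdot 9 = 63$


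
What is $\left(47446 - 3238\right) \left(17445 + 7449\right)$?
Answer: $1100513952$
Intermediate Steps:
$\left(47446 - 3238\right) \left(17445 + 7449\right) = 44208 \cdot 24894 = 1100513952$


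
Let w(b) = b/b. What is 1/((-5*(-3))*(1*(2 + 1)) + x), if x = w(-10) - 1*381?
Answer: -1/335 ≈ -0.0029851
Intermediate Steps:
w(b) = 1
x = -380 (x = 1 - 1*381 = 1 - 381 = -380)
1/((-5*(-3))*(1*(2 + 1)) + x) = 1/((-5*(-3))*(1*(2 + 1)) - 380) = 1/(15*(1*3) - 380) = 1/(15*3 - 380) = 1/(45 - 380) = 1/(-335) = -1/335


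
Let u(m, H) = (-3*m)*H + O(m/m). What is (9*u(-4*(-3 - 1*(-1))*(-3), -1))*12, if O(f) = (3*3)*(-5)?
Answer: -12636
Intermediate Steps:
O(f) = -45 (O(f) = 9*(-5) = -45)
u(m, H) = -45 - 3*H*m (u(m, H) = (-3*m)*H - 45 = -3*H*m - 45 = -45 - 3*H*m)
(9*u(-4*(-3 - 1*(-1))*(-3), -1))*12 = (9*(-45 - 3*(-1)*-4*(-3 - 1*(-1))*(-3)))*12 = (9*(-45 - 3*(-1)*-4*(-3 + 1)*(-3)))*12 = (9*(-45 - 3*(-1)*-4*(-2)*(-3)))*12 = (9*(-45 - 3*(-1)*8*(-3)))*12 = (9*(-45 - 3*(-1)*(-24)))*12 = (9*(-45 - 72))*12 = (9*(-117))*12 = -1053*12 = -12636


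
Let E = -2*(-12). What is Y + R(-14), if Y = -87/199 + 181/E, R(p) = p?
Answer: -32933/4776 ≈ -6.8955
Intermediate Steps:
E = 24
Y = 33931/4776 (Y = -87/199 + 181/24 = 33931/4776 ≈ 7.1045)
Y + R(-14) = 33931/4776 - 14 = -32933/4776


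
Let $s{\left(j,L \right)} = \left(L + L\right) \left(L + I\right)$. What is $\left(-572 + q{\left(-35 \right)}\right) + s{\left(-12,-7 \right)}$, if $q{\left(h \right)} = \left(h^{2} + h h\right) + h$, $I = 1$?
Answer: $1927$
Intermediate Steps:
$q{\left(h \right)} = h + 2 h^{2}$ ($q{\left(h \right)} = \left(h^{2} + h^{2}\right) + h = 2 h^{2} + h = h + 2 h^{2}$)
$s{\left(j,L \right)} = 2 L \left(1 + L\right)$ ($s{\left(j,L \right)} = \left(L + L\right) \left(L + 1\right) = 2 L \left(1 + L\right)$)
$\left(-572 + q{\left(-35 \right)}\right) + s{\left(-12,-7 \right)} = \left(-572 - 35 \left(1 + 2 \left(-35\right)\right)\right) + 2 \left(-7\right) \left(1 - 7\right) = \left(-572 - 35 \left(1 - 70\right)\right) + 2 \left(-7\right) \left(-6\right) = \left(-572 - -2415\right) + 84 = \left(-572 + 2415\right) + 84 = 1843 + 84 = 1927$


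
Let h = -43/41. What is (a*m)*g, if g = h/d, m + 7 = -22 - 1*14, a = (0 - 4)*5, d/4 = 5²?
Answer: -1849/205 ≈ -9.0195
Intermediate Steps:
d = 100 (d = 4*5² = 4*25 = 100)
h = -43/41 (h = -43*1/41 = -43/41 ≈ -1.0488)
a = -20 (a = -4*5 = -20)
m = -43 (m = -7 + (-22 - 1*14) = -7 + (-22 - 14) = -7 - 36 = -43)
g = -43/4100 (g = -43/41/100 = -43/41*1/100 = -43/4100 ≈ -0.010488)
(a*m)*g = -20*(-43)*(-43/4100) = 860*(-43/4100) = -1849/205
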